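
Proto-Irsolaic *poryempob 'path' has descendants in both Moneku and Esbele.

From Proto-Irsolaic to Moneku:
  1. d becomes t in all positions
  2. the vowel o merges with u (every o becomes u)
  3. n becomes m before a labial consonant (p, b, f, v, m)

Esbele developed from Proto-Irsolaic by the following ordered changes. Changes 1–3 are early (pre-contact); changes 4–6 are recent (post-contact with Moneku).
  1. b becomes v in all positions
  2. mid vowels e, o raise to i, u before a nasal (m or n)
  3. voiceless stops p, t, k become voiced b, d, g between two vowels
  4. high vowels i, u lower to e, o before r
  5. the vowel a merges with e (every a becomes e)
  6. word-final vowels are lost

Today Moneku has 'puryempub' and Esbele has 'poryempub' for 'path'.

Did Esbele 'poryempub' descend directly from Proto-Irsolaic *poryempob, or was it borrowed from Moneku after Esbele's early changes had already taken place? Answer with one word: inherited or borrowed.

borrowed

If inherited, *poryempob would pass through all of Esbele's changes:
Esbele: *poryempob > poryempov > poryimpov  (by unconditioned shift, pre-nasal raising)
If borrowed from Moneku 'puryempub' after the early changes, it would undergo only the recent ones:
  rule 4 (pre-rhotic lowering): puryempub → poryempub
  rule 5 (vowel merger): no change (poryempub)
  rule 6 (apocope): no change (poryempub)
  ⇒ as a loan: poryempub
Esbele 'poryempub' matches the loan outcome 'poryempub', not the inherited 'poryimpov' — it skipped the early Esbele changes, so it was borrowed from Moneku.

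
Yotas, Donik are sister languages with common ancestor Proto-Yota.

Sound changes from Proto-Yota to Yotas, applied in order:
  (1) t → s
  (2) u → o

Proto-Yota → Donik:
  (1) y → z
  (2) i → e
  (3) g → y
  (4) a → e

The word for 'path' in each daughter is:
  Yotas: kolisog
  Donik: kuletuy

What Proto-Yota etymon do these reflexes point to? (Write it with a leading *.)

*kulitug

Position 6: Yotas has o, Donik has u. Donik preserves u here (none of its changes turn any other segment into u), so the proto-segment is *u.
Position 4: Yotas has i, Donik has e. Yotas preserves i here (none of its changes turn any other segment into i), so the proto-segment is *i.
Position 2: Yotas has o, Donik has u. Donik preserves u here (none of its changes turn any other segment into u), so the proto-segment is *u.
Verify the candidate proto-form against each daughter:
Yotas: start from *kulitug.
  rule 1 (unconditioned shift): kulitug → kulisug
  rule 2 (vowel merger): kulisug → kolisog
  ⇒ Yotas kolisog
Donik: *kulitug
  kulitug (rule 1 does not apply)
  kulitug → kuletug   [vowel merger]
  kuletug → kuletuy   [unconditioned shift]
  kuletuy (rule 4 does not apply)
  giving Donik kuletuy.
No other proto-form is consistent with every reflex, so the reconstruction is *kulitug.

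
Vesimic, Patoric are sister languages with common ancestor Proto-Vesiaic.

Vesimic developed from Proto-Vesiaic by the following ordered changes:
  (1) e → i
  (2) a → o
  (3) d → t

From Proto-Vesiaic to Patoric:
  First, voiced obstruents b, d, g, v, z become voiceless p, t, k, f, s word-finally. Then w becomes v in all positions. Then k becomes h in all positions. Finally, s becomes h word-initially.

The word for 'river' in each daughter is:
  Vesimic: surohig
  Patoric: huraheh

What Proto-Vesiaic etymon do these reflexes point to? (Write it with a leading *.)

*suraheg

Position 7: Vesimic has g, Patoric has h. Vesimic preserves g here (none of its changes turn any other segment into g), so the proto-segment is *g.
Position 4: Vesimic has o, Patoric has a. Patoric preserves a here (none of its changes turn any other segment into a), so the proto-segment is *a.
Position 6: Vesimic has i, Patoric has e. Patoric preserves e here (none of its changes turn any other segment into e), so the proto-segment is *e.
Continuing position by position gives *suraheg; check it forward:
Vesimic: *suraheg
  suraheg → surahig   [vowel merger]
  surahig → surohig   [vowel merger]
  surohig (rule 3 does not apply)
  giving Vesimic surohig.
Patoric: *suraheg
  suraheg → surahek   [final devoicing]
  surahek (rule 2 does not apply)
  surahek → suraheh   [unconditioned shift]
  suraheh → huraheh   [debuccalisation]
  giving Patoric huraheh.
Only *suraheg yields all of Vesimic surohig, Patoric huraheh.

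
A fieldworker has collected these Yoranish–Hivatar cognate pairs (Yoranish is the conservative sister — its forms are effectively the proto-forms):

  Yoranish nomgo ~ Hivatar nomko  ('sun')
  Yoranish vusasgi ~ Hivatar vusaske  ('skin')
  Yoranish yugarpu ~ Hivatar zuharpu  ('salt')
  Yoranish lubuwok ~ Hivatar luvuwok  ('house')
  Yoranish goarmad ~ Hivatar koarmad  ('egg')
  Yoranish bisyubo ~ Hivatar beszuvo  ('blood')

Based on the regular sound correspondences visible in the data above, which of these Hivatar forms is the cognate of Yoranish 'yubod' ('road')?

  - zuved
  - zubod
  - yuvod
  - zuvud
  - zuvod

yugarpu ~ zuharpu — Yoranish y corresponds to Hivatar z word-initially before a back vowel.
bisyubo ~ beszuvo — Yoranish b corresponds to Hivatar v between vowels (before a back vowel).
Applying these to Yoranish 'yubod':
  yubod → zubod   (y→z word-initially before a back vowel)
  zubod → zuvod   (b→v between vowels (before a back vowel))
So the Hivatar cognate is 'zuvod'.

zuvod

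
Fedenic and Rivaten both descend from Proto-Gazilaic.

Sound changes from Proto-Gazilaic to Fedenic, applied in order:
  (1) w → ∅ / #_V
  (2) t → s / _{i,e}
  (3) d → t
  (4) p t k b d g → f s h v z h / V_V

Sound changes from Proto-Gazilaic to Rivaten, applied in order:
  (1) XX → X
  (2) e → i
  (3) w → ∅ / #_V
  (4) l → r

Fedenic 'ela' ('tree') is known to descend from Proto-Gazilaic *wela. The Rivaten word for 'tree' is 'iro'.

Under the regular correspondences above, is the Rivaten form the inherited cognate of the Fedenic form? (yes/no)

no

Derive the expected Rivaten reflex of *wela:
Rivaten: *wela
  wela (rule 1 does not apply)
  wela → wila   [vowel merger]
  wila → ila   [glide loss]
  ila → ira   [unconditioned shift]
  giving Rivaten ira.
The regular Rivaten reflex would be 'ira', but the attested form is 'iro'. The correspondence is irregular, so they are not cognates (the Rivaten form has a different source).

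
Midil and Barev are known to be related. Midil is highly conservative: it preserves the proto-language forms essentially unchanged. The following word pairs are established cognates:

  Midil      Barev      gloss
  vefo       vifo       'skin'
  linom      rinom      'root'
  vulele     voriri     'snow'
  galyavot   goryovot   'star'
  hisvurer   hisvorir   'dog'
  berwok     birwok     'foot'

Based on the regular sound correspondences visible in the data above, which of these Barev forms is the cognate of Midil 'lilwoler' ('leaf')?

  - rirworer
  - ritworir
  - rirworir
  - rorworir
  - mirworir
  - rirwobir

linom ~ rinom — Midil l corresponds to Barev r word-initially before a front vowel.
galyavot ~ goryovot — Midil l corresponds to Barev r after a vowel, before a consonant other than r, m, n, p, b, f, v.
vulele ~ voriri — Midil l corresponds to Barev r between vowels (before a front vowel).
hisvurer ~ hisvorir, berwok ~ birwok — Midil e corresponds to Barev i after a consonant, before r.
Applying these to Midil 'lilwoler':
  lilwoler → rilwoler   (l→r word-initially before a front vowel)
  rilwoler → rirwoler   (l→r after a vowel, before a consonant other than r, m, n, p, b, f, v)
  rirwoler → rirworer   (l→r between vowels (before a front vowel))
  rirworer → rirworir   (e→i after a consonant, before r)
So the Barev cognate is 'rirworir'.

rirworir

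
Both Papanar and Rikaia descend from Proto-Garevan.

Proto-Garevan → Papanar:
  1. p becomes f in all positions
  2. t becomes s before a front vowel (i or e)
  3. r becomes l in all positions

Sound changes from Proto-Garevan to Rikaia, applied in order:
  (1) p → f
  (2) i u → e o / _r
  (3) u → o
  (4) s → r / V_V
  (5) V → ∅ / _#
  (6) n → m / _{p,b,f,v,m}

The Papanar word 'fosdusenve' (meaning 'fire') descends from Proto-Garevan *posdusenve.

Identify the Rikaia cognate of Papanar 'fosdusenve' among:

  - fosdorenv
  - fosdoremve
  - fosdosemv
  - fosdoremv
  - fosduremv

fosdoremv

Rikaia: *posdusenve
  posdusenve → fosdusenve   [unconditioned shift]
  fosdusenve (rule 2 does not apply)
  fosdusenve → fosdosenve   [vowel merger]
  fosdosenve → fosdorenve   [rhotacism]
  fosdorenve → fosdorenv   [apocope]
  fosdorenv → fosdoremv   [nasal place assimilation]
  giving Rikaia fosdoremv.
Only 'fosdoremv' matches the regular Rikaia development of *posdusenve.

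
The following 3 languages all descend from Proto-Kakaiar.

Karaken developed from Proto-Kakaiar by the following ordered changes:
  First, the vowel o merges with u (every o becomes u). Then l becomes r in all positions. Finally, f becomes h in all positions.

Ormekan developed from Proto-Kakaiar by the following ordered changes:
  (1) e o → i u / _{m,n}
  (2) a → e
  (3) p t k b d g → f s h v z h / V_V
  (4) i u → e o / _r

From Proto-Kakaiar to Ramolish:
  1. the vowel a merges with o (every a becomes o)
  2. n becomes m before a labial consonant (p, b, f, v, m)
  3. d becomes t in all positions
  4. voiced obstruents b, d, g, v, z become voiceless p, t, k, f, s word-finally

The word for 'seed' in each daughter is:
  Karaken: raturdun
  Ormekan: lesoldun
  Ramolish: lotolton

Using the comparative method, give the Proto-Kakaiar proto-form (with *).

Position 4: Karaken has u, Ormekan has o, Ramolish has o. Taking the neighbouring segments as reconstructed: Karaken u could go back to *o or *u; Ormekan o can only go back to *o; Ramolish o could go back to *a or *o — the one source consistent with every daughter is *o.
Position 2: Karaken has a, Ormekan has e, Ramolish has o. Karaken preserves a here (none of its changes turn any other segment into a), so the proto-segment is *a.
Position 7: Karaken has u, Ormekan has u, Ramolish has o. Taking the neighbouring segments as reconstructed: Karaken u could go back to *o or *u; Ormekan u could go back to *o or *u; Ramolish o could go back to *a or *o — the one source consistent with every daughter is *o.
Continuing position by position gives *latoldon; check it forward:
Karaken: *latoldon > latuldun > raturdun  (by vowel merger, unconditioned shift)
Ormekan: start from *latoldon.
  rule 1 (pre-nasal raising): latoldon → latoldun
  rule 2 (vowel merger): latoldun → letoldun
  rule 3 (intervocalic lenition): letoldun → lesoldun
  rule 4: no change — lesoldun
  ⇒ Ormekan lesoldun
Ramolish: *latoldon
  latoldon → lotoldon   [vowel merger]
  lotoldon (rule 2 does not apply)
  lotoldon → lotolton   [unconditioned shift]
  lotolton (rule 4 does not apply)
  giving Ramolish lotolton.
Only *latoldon yields all of Karaken raturdun, Ormekan lesoldun, Ramolish lotolton.

*latoldon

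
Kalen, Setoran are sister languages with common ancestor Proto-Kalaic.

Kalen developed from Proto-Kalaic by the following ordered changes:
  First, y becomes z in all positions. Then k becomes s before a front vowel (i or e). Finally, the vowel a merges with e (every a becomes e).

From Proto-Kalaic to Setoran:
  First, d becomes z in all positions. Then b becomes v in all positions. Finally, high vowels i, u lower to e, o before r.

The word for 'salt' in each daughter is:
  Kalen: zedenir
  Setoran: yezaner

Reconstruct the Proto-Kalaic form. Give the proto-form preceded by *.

Position 1: Kalen has z, Setoran has y. Setoran preserves y here (none of its changes turn any other segment into y), so the proto-segment is *y.
Position 6: Kalen has i, Setoran has e. Kalen preserves i here (none of its changes turn any other segment into i), so the proto-segment is *i.
Continuing position by position gives *yedanir; check it forward:
Kalen: *yedanir > zedanir > zedenir  (by unconditioned shift, vowel merger)
Setoran: *yedanir
  yedanir → yezanir   [unconditioned shift]
  yezanir (rule 2 does not apply)
  yezanir → yezaner   [pre-rhotic lowering]
  giving Setoran yezaner.
*yedanir is the unique common source.

*yedanir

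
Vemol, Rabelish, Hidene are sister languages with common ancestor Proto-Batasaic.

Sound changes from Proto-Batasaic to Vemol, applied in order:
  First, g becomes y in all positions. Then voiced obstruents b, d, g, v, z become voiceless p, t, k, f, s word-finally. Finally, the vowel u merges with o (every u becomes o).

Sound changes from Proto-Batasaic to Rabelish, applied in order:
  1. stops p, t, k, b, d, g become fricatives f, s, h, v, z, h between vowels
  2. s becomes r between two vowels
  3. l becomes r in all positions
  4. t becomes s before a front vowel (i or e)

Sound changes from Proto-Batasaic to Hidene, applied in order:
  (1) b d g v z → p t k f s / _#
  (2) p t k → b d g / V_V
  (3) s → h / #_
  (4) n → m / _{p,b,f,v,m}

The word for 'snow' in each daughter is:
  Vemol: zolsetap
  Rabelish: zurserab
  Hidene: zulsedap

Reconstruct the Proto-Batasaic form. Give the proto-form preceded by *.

*zulsetab

Position 8: Vemol has p, Rabelish has b, Hidene has p. Rabelish preserves b here (none of its changes turn any other segment into b), so the proto-segment is *b.
Position 3: Vemol has l, Rabelish has r, Hidene has l. Vemol preserves l here (none of its changes turn any other segment into l), so the proto-segment is *l.
This points to *zulsetab. Verify forward in each daughter:
Vemol: *zulsetab > zulsetap > zolsetap  (by final devoicing, vowel merger)
Rabelish: *zulsetab
  zulsetab → zulsesab   [intervocalic lenition]
  zulsesab → zulserab   [rhotacism]
  zulserab → zurserab   [unconditioned shift]
  zurserab (rule 4 does not apply)
  giving Rabelish zurserab.
Hidene: *zulsetab > zulsetap > zulsedap  (by final devoicing, intervocalic voicing)
No other proto-form is consistent with every reflex, so the reconstruction is *zulsetab.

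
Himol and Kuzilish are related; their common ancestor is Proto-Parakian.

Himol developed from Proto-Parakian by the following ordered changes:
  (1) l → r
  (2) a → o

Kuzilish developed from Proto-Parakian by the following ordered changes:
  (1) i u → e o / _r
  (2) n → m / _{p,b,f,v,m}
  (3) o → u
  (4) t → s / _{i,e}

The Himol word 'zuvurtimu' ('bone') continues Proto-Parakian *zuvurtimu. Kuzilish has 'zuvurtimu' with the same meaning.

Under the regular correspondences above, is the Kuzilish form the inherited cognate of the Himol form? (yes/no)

no

Derive the expected Kuzilish reflex of *zuvurtimu:
Kuzilish: *zuvurtimu
  zuvurtimu → zuvortimu   [pre-rhotic lowering]
  zuvortimu (rule 2 does not apply)
  zuvortimu → zuvurtimu   [vowel merger]
  zuvurtimu → zuvursimu   [palatalisation]
  giving Kuzilish zuvursimu.
The regular Kuzilish reflex would be 'zuvursimu', but the attested form is 'zuvurtimu'. The correspondence is irregular, so they are not cognates (the Kuzilish form has a different source).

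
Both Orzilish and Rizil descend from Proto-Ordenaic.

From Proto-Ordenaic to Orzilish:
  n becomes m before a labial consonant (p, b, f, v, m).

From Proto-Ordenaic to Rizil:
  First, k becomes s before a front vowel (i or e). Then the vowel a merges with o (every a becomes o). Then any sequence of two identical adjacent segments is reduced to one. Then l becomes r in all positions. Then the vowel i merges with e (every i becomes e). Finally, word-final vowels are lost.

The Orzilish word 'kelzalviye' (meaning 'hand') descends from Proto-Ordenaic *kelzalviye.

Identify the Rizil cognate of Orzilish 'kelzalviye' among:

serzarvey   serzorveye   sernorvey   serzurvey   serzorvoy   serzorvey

serzorvey

Rizil: *kelzalviye > selzalviye > selzolviye > serzorviye > serzorveye > serzorvey  (by palatalisation, vowel merger, unconditioned shift, vowel merger, apocope)
The other candidates each miss or misapply at least one Rizil change.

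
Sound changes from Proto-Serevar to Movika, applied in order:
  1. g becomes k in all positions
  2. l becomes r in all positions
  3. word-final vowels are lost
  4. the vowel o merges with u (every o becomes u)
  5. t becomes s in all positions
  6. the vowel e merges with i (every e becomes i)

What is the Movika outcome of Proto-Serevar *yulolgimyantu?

yururkimyans

Movika: *yulolgimyantu > yulolkimyantu > yurorkimyantu > yurorkimyant > yururkimyant > yururkimyans  (by unconditioned shift, unconditioned shift, apocope, vowel merger, unconditioned shift)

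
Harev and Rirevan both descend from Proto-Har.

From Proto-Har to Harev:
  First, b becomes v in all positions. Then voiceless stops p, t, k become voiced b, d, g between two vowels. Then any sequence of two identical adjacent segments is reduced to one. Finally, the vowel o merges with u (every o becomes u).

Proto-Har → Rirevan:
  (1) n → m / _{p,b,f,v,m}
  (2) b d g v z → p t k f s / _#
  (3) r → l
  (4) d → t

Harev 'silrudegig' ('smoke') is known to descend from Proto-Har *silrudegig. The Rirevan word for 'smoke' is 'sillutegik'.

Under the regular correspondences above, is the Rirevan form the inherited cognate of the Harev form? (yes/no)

Derive the expected Rirevan reflex of *silrudegig:
Rirevan: *silrudegig > silrudegik > silludegik > sillutegik  (by final devoicing, unconditioned shift, unconditioned shift)
Rirevan 'sillutegik' matches the regular reflex exactly, so the pair is cognate.

yes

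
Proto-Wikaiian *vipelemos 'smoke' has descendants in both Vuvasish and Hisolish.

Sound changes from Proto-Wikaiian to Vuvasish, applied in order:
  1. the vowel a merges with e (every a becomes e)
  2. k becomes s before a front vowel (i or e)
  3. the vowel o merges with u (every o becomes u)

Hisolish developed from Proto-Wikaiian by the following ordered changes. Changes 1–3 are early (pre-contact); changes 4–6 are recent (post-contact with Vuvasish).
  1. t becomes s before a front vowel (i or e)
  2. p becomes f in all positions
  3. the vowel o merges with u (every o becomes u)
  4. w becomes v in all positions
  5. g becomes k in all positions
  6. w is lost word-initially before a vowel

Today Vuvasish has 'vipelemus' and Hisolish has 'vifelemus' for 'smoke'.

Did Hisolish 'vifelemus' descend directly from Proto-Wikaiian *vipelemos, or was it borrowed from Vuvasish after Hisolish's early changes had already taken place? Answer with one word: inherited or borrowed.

inherited

If inherited, *vipelemos would pass through all of Hisolish's changes:
Hisolish: *vipelemos
  vipelemos (rule 1 does not apply)
  vipelemos → vifelemos   [unconditioned shift]
  vifelemos → vifelemus   [vowel merger]
  vifelemus (rule 4 does not apply)
  vifelemus (rule 5 does not apply)
  vifelemus (rule 6 does not apply)
  giving Hisolish vifelemus.
If borrowed from Vuvasish 'vipelemus' after the early changes, it would undergo only the recent ones:
  rule 4 (unconditioned shift): no change (vipelemus)
  rule 5 (unconditioned shift): no change (vipelemus)
  rule 6 (glide loss): no change (vipelemus)
  ⇒ as a loan: vipelemus
Hisolish 'vifelemus' matches the inherited outcome exactly, so it is an inherited cognate, not a loan.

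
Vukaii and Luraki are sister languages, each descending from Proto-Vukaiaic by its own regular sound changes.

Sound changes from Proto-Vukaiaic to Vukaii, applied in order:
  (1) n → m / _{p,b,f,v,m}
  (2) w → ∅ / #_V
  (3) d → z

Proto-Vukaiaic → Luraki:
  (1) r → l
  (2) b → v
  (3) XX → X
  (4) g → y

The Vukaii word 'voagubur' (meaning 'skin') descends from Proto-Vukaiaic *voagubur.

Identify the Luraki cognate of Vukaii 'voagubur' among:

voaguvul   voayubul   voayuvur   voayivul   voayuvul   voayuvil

voayuvul

Luraki: start from *voagubur.
  rule 1 (unconditioned shift): voagubur → voagubul
  rule 2 (unconditioned shift): voagubul → voaguvul
  rule 3: no change — voaguvul
  rule 4 (unconditioned shift): voaguvul → voayuvul
  ⇒ Luraki voayuvul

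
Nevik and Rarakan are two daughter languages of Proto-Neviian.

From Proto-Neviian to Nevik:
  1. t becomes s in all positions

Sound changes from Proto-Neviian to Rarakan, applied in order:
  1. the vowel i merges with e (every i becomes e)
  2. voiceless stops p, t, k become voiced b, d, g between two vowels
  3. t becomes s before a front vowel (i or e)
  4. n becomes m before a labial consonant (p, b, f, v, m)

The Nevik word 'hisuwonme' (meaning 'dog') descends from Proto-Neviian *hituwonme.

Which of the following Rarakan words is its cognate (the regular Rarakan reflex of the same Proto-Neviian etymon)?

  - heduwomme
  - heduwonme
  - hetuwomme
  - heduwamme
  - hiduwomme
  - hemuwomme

Rarakan: start from *hituwonme.
  rule 1 (vowel merger): hituwonme → hetuwonme
  rule 2 (intervocalic voicing): hetuwonme → heduwonme
  rule 3: no change — heduwonme
  rule 4 (nasal place assimilation): heduwonme → heduwomme
  ⇒ Rarakan heduwomme
Only 'heduwomme' matches the regular Rarakan development of *hituwonme.

heduwomme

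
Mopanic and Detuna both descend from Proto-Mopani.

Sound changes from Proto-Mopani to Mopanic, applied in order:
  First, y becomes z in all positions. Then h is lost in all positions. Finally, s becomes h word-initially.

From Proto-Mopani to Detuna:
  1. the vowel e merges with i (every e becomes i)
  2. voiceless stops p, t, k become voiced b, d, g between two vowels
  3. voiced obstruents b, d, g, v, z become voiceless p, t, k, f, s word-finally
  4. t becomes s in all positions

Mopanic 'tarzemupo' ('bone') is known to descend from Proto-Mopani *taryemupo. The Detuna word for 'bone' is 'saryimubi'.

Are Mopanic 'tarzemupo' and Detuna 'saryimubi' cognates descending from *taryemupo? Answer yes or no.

no

Derive the expected Detuna reflex of *taryemupo:
Detuna: *taryemupo > taryimupo > taryimubo > saryimubo  (by vowel merger, intervocalic voicing, unconditioned shift)
The regular Detuna reflex would be 'saryimubo', but the attested form is 'saryimubi'. The correspondence is irregular, so they are not cognates (the Detuna form has a different source).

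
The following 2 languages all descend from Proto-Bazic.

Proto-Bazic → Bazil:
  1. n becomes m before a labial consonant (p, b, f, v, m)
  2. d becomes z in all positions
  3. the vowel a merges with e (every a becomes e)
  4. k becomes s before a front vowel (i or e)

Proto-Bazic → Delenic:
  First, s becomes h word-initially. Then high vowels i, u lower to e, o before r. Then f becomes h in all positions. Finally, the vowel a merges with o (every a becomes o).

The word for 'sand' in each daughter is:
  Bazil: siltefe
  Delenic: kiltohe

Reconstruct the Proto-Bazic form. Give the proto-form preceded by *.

Position 5: Bazil has e, Delenic has o. Taking the neighbouring segments as reconstructed: Bazil e could go back to *a or *e; Delenic o could go back to *a or *o — the one source consistent with every daughter is *a.
Position 6: Bazil has f, Delenic has h. Bazil preserves f here (none of its changes turn any other segment into f), so the proto-segment is *f.
Position 1: Bazil has s, Delenic has k. Delenic preserves k here (none of its changes turn any other segment into k), so the proto-segment is *k.
The remaining positions agree across the daughters. Check the candidate against every language:
Bazil: *kiltafe > kiltefe > siltefe  (by vowel merger, palatalisation)
Delenic: *kiltafe
  kiltafe (rule 1 does not apply)
  kiltafe (rule 2 does not apply)
  kiltafe → kiltahe   [unconditioned shift]
  kiltahe → kiltohe   [vowel merger]
  giving Delenic kiltohe.
No other proto-form is consistent with every reflex, so the reconstruction is *kiltafe.

*kiltafe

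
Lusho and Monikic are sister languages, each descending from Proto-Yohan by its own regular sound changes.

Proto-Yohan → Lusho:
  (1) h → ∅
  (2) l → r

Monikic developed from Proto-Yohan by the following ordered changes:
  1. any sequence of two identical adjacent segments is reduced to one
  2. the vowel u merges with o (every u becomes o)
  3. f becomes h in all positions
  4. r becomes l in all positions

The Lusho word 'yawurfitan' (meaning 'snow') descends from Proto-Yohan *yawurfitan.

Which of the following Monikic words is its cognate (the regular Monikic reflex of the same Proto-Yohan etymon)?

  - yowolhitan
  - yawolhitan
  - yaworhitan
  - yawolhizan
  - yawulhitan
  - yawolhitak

Monikic: *yawurfitan > yaworfitan > yaworhitan > yawolhitan  (by vowel merger, unconditioned shift, unconditioned shift)
Among the options, 'yawolhitan' alone shows every Monikic change applied in order.

yawolhitan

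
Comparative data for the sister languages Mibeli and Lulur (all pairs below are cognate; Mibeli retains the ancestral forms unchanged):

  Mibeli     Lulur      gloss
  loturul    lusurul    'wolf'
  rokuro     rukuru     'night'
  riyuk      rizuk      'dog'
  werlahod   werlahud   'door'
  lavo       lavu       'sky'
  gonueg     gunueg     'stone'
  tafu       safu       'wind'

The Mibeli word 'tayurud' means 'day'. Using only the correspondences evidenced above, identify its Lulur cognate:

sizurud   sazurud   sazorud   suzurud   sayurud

tafu ~ safu — Mibeli t corresponds to Lulur s word-initially before a back vowel.
riyuk ~ rizuk — Mibeli y corresponds to Lulur z between vowels (before a back vowel).
Applying these to Mibeli 'tayurud':
  tayurud → sayurud   (t→s word-initially before a back vowel)
  sayurud → sazurud   (y→z between vowels (before a back vowel))
So the Lulur cognate is 'sazurud'.

sazurud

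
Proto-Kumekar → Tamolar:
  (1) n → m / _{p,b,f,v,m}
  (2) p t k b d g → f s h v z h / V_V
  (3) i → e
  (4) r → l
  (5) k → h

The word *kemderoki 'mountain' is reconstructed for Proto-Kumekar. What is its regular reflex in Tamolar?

hemdelohe

Tamolar: *kemderoki > kemderohi > kemderohe > kemdelohe > hemdelohe  (by intervocalic lenition, vowel merger, unconditioned shift, unconditioned shift)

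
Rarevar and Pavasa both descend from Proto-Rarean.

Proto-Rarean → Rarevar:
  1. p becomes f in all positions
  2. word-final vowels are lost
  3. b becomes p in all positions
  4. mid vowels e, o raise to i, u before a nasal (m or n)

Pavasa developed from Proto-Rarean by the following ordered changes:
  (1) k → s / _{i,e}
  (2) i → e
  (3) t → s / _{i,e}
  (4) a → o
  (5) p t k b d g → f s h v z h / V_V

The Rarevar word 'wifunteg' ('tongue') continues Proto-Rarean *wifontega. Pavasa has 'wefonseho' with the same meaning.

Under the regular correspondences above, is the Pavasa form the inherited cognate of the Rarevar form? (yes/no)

yes

Derive the expected Pavasa reflex of *wifontega:
Pavasa: *wifontega
  wifontega (rule 1 does not apply)
  wifontega → wefontega   [vowel merger]
  wefontega → wefonsega   [palatalisation]
  wefonsega → wefonsego   [vowel merger]
  wefonsego → wefonseho   [intervocalic lenition]
  giving Pavasa wefonseho.
Pavasa 'wefonseho' matches the regular reflex exactly, so the pair is cognate.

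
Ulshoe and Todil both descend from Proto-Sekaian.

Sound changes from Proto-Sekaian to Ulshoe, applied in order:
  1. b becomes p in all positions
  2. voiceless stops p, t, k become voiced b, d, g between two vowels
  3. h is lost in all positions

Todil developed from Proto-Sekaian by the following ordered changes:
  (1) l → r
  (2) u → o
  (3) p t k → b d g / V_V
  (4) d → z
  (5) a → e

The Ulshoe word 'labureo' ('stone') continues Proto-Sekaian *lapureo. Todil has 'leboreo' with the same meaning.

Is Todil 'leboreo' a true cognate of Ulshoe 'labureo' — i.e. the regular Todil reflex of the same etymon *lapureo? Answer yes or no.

Derive the expected Todil reflex of *lapureo:
Todil: *lapureo
  lapureo → rapureo   [unconditioned shift]
  rapureo → raporeo   [vowel merger]
  raporeo → raboreo   [intervocalic voicing]
  raboreo (rule 4 does not apply)
  raboreo → reboreo   [vowel merger]
  giving Todil reboreo.
The regular Todil reflex would be 'reboreo', but the attested form is 'leboreo'. The correspondence is irregular, so they are not cognates (the Todil form has a different source).

no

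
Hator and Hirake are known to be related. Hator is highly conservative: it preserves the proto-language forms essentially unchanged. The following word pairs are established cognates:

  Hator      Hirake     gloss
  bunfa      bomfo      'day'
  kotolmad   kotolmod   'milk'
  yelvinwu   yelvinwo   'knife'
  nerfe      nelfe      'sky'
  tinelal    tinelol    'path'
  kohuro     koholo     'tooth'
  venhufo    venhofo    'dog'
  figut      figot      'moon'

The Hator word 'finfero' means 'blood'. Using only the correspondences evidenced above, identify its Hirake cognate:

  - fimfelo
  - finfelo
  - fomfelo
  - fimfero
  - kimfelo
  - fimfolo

fimfelo

bunfa ~ bomfo — Hator n corresponds to Hirake m after a vowel, before a labial obstruent.
kohuro ~ koholo — Hator r corresponds to Hirake l between vowels (before a back vowel).
Applying these to Hator 'finfero':
  finfero → fimfero   (n→m after a vowel, before a labial obstruent)
  fimfero → fimfelo   (r→l between vowels (before a back vowel))
So the Hirake cognate is 'fimfelo'.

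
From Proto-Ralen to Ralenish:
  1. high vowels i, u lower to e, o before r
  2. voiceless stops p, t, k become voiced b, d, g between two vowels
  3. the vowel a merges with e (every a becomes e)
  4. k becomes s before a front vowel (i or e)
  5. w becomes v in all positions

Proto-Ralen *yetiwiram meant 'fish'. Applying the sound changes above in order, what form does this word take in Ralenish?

Ralenish: start from *yetiwiram.
  rule 1 (pre-rhotic lowering): yetiwiram → yetiweram
  rule 2 (intervocalic voicing): yetiweram → yediweram
  rule 3 (vowel merger): yediweram → yediwerem
  rule 4: no change — yediwerem
  rule 5 (unconditioned shift): yediwerem → yediverem
  ⇒ Ralenish yediverem

yediverem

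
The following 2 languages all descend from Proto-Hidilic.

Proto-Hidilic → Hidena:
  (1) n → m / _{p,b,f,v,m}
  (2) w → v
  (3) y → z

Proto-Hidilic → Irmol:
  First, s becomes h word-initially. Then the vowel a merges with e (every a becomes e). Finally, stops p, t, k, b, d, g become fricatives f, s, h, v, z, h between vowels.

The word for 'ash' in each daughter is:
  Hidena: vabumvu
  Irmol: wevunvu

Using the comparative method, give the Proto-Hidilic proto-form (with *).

*wabunvu

Position 3: Hidena has b, Irmol has v. Hidena preserves b here (none of its changes turn any other segment into b), so the proto-segment is *b.
Position 2: Hidena has a, Irmol has e. Hidena preserves a here (none of its changes turn any other segment into a), so the proto-segment is *a.
Verify the candidate proto-form against each daughter:
Hidena: *wabunvu
  wabunvu → wabumvu   [nasal place assimilation]
  wabumvu → vabumvu   [unconditioned shift]
  vabumvu (rule 3 does not apply)
  giving Hidena vabumvu.
Irmol: *wabunvu > webunvu > wevunvu  (by vowel merger, intervocalic lenition)
No other proto-form is consistent with every reflex, so the reconstruction is *wabunvu.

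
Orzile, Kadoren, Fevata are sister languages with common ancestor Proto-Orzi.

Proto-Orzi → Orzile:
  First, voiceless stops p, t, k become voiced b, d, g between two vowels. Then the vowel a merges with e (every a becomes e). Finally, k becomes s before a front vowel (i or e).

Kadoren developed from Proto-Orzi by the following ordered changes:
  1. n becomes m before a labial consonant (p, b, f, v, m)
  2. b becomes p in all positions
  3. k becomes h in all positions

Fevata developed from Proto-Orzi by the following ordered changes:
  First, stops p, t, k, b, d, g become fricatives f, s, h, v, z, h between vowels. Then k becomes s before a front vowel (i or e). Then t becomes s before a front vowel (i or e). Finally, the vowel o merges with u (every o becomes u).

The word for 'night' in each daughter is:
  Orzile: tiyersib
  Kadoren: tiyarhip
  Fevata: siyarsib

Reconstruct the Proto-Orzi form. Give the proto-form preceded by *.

Position 4: Orzile has e, Kadoren has a, Fevata has a. Kadoren preserves a here (none of its changes turn any other segment into a), so the proto-segment is *a.
Position 6: Orzile has s, Kadoren has h, Fevata has s. Taking the neighbouring segments as reconstructed: Orzile s could go back to *k or *s; Kadoren h could go back to *k or *h; Fevata s could go back to *t or *k or *s — the one source consistent with every daughter is *k.
Position 1: Orzile has t, Kadoren has t, Fevata has s. Orzile preserves t here (none of its changes turn any other segment into t), so the proto-segment is *t.
This points to *tiyarkib. Verify forward in each daughter:
Orzile: *tiyarkib > tiyerkib > tiyersib  (by vowel merger, palatalisation)
Kadoren: start from *tiyarkib.
  rule 1: no change — tiyarkib
  rule 2 (unconditioned shift): tiyarkib → tiyarkip
  rule 3 (unconditioned shift): tiyarkip → tiyarhip
  ⇒ Kadoren tiyarhip
Fevata: start from *tiyarkib.
  rule 1: no change — tiyarkib
  rule 2 (palatalisation): tiyarkib → tiyarsib
  rule 3 (palatalisation): tiyarsib → siyarsib
  rule 4: no change — siyarsib
  ⇒ Fevata siyarsib
*tiyarkib is the unique common source.

*tiyarkib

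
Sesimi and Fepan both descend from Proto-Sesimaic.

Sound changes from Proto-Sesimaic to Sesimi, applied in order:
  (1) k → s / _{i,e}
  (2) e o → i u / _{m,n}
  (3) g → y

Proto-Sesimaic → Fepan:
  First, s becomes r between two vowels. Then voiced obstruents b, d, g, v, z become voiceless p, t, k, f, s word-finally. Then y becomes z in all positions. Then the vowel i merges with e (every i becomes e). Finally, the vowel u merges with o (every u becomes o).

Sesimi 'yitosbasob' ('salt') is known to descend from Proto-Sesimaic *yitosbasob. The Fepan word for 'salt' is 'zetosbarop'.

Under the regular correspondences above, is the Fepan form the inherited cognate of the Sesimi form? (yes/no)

yes

Derive the expected Fepan reflex of *yitosbasob:
Fepan: start from *yitosbasob.
  rule 1 (rhotacism): yitosbasob → yitosbarob
  rule 2 (final devoicing): yitosbarob → yitosbarop
  rule 3 (unconditioned shift): yitosbarop → zitosbarop
  rule 4 (vowel merger): zitosbarop → zetosbarop
  rule 5: no change — zetosbarop
  ⇒ Fepan zetosbarop
Fepan 'zetosbarop' matches the regular reflex exactly, so the pair is cognate.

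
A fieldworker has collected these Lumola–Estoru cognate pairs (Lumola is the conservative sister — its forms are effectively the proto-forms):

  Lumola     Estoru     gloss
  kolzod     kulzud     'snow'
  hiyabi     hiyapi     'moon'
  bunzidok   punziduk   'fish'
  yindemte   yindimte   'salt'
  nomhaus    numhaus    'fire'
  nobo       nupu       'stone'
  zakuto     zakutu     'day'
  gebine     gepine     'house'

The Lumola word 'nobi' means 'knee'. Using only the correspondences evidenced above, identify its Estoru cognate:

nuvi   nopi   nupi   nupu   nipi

nupi

nobo ~ nupu — Lumola o corresponds to Estoru u after a consonant, before a labial obstruent.
hiyabi ~ hiyapi, gebine ~ gepine — Lumola b corresponds to Estoru p between vowels (before a front vowel).
Applying these to Lumola 'nobi':
  nobi → nubi   (o→u after a consonant, before a labial obstruent)
  nubi → nupi   (b→p between vowels (before a front vowel))
So the Estoru cognate is 'nupi'.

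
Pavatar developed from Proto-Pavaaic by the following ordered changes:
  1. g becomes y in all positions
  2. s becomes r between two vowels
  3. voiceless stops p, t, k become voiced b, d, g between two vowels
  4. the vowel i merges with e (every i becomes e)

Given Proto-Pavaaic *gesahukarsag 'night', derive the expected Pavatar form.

yerahugarsay

Pavatar: *gesahukarsag > yesahukarsay > yerahukarsay > yerahugarsay  (by unconditioned shift, rhotacism, intervocalic voicing)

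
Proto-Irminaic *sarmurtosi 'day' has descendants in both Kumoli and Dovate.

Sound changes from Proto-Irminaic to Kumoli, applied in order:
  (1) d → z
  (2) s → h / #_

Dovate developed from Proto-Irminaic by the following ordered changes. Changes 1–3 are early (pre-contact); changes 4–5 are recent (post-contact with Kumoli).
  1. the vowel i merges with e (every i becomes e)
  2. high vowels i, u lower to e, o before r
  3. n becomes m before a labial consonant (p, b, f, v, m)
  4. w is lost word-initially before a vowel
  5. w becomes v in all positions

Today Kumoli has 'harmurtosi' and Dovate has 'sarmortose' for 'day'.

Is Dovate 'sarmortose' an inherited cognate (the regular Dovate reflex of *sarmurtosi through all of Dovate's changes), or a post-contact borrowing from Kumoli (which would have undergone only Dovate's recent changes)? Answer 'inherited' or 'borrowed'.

inherited

If inherited, *sarmurtosi would pass through all of Dovate's changes:
Dovate: start from *sarmurtosi.
  rule 1 (vowel merger): sarmurtosi → sarmurtose
  rule 2 (pre-rhotic lowering): sarmurtose → sarmortose
  rule 3: no change — sarmortose
  rule 4: no change — sarmortose
  rule 5: no change — sarmortose
  ⇒ Dovate sarmortose
If borrowed from Kumoli 'harmurtosi' after the early changes, it would undergo only the recent ones:
  rule 4 (glide loss): no change (harmurtosi)
  rule 5 (unconditioned shift): no change (harmurtosi)
  ⇒ as a loan: harmurtosi
Dovate 'sarmortose' matches the inherited outcome exactly, so it is an inherited cognate, not a loan.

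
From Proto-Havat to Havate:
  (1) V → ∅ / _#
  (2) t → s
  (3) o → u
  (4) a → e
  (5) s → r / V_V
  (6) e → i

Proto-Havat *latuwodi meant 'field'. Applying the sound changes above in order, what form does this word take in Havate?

Havate: *latuwodi
  latuwodi → latuwod   [apocope]
  latuwod → lasuwod   [unconditioned shift]
  lasuwod → lasuwud   [vowel merger]
  lasuwud → lesuwud   [vowel merger]
  lesuwud → leruwud   [rhotacism]
  leruwud → liruwud   [vowel merger]
  giving Havate liruwud.

liruwud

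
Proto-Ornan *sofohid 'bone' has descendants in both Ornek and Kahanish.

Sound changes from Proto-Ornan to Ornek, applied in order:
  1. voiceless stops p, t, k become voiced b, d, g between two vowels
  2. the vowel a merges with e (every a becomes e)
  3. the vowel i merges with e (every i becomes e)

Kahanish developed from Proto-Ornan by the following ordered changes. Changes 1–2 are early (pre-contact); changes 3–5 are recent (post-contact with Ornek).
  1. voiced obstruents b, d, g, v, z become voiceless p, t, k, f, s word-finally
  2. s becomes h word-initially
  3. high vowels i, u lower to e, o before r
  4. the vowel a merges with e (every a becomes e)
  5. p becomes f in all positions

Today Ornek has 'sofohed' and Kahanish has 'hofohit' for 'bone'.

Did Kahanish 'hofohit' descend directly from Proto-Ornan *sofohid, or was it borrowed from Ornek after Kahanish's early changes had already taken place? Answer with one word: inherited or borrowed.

If inherited, *sofohid would pass through all of Kahanish's changes:
Kahanish: *sofohid
  sofohid → sofohit   [final devoicing]
  sofohit → hofohit   [debuccalisation]
  hofohit (rule 3 does not apply)
  hofohit (rule 4 does not apply)
  hofohit (rule 5 does not apply)
  giving Kahanish hofohit.
If borrowed from Ornek 'sofohed' after the early changes, it would undergo only the recent ones:
  rule 3 (pre-rhotic lowering): no change (sofohed)
  rule 4 (vowel merger): no change (sofohed)
  rule 5 (unconditioned shift): no change (sofohed)
  ⇒ as a loan: sofohed
Kahanish 'hofohit' matches the inherited outcome exactly, so it is an inherited cognate, not a loan.

inherited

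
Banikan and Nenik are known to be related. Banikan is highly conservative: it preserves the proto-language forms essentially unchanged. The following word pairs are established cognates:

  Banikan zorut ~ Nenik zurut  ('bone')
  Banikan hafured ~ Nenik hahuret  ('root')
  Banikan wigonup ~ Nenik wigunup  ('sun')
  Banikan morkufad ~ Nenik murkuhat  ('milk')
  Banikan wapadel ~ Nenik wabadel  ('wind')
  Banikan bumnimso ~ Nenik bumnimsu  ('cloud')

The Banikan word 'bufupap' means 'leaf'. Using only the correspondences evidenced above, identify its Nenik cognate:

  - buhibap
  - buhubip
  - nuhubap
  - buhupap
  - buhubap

hafured ~ hahuret — Banikan f corresponds to Nenik h between vowels (before a back vowel).
wapadel ~ wabadel — Banikan p corresponds to Nenik b between vowels (before a back vowel).
Applying these to Banikan 'bufupap':
  bufupap → buhupap   (f→h between vowels (before a back vowel))
  buhupap → buhubap   (p→b between vowels (before a back vowel))
So the Nenik cognate is 'buhubap'.

buhubap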